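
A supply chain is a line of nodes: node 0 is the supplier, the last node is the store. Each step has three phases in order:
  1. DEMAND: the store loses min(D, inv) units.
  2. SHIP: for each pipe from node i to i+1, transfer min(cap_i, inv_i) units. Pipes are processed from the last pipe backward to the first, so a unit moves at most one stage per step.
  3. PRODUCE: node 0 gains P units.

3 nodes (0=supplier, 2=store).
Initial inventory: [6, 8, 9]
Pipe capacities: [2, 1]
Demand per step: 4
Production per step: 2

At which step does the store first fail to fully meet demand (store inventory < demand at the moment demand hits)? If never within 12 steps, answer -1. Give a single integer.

Step 1: demand=4,sold=4 ship[1->2]=1 ship[0->1]=2 prod=2 -> [6 9 6]
Step 2: demand=4,sold=4 ship[1->2]=1 ship[0->1]=2 prod=2 -> [6 10 3]
Step 3: demand=4,sold=3 ship[1->2]=1 ship[0->1]=2 prod=2 -> [6 11 1]
Step 4: demand=4,sold=1 ship[1->2]=1 ship[0->1]=2 prod=2 -> [6 12 1]
Step 5: demand=4,sold=1 ship[1->2]=1 ship[0->1]=2 prod=2 -> [6 13 1]
Step 6: demand=4,sold=1 ship[1->2]=1 ship[0->1]=2 prod=2 -> [6 14 1]
Step 7: demand=4,sold=1 ship[1->2]=1 ship[0->1]=2 prod=2 -> [6 15 1]
Step 8: demand=4,sold=1 ship[1->2]=1 ship[0->1]=2 prod=2 -> [6 16 1]
Step 9: demand=4,sold=1 ship[1->2]=1 ship[0->1]=2 prod=2 -> [6 17 1]
Step 10: demand=4,sold=1 ship[1->2]=1 ship[0->1]=2 prod=2 -> [6 18 1]
Step 11: demand=4,sold=1 ship[1->2]=1 ship[0->1]=2 prod=2 -> [6 19 1]
Step 12: demand=4,sold=1 ship[1->2]=1 ship[0->1]=2 prod=2 -> [6 20 1]
First stockout at step 3

3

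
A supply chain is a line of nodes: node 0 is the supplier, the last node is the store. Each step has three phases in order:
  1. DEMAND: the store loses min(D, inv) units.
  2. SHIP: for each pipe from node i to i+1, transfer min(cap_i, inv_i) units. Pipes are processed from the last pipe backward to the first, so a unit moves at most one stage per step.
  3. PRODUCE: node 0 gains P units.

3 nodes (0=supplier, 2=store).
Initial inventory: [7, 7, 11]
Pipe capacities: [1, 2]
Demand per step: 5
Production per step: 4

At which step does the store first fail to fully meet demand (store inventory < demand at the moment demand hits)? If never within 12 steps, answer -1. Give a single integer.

Step 1: demand=5,sold=5 ship[1->2]=2 ship[0->1]=1 prod=4 -> [10 6 8]
Step 2: demand=5,sold=5 ship[1->2]=2 ship[0->1]=1 prod=4 -> [13 5 5]
Step 3: demand=5,sold=5 ship[1->2]=2 ship[0->1]=1 prod=4 -> [16 4 2]
Step 4: demand=5,sold=2 ship[1->2]=2 ship[0->1]=1 prod=4 -> [19 3 2]
Step 5: demand=5,sold=2 ship[1->2]=2 ship[0->1]=1 prod=4 -> [22 2 2]
Step 6: demand=5,sold=2 ship[1->2]=2 ship[0->1]=1 prod=4 -> [25 1 2]
Step 7: demand=5,sold=2 ship[1->2]=1 ship[0->1]=1 prod=4 -> [28 1 1]
Step 8: demand=5,sold=1 ship[1->2]=1 ship[0->1]=1 prod=4 -> [31 1 1]
Step 9: demand=5,sold=1 ship[1->2]=1 ship[0->1]=1 prod=4 -> [34 1 1]
Step 10: demand=5,sold=1 ship[1->2]=1 ship[0->1]=1 prod=4 -> [37 1 1]
Step 11: demand=5,sold=1 ship[1->2]=1 ship[0->1]=1 prod=4 -> [40 1 1]
Step 12: demand=5,sold=1 ship[1->2]=1 ship[0->1]=1 prod=4 -> [43 1 1]
First stockout at step 4

4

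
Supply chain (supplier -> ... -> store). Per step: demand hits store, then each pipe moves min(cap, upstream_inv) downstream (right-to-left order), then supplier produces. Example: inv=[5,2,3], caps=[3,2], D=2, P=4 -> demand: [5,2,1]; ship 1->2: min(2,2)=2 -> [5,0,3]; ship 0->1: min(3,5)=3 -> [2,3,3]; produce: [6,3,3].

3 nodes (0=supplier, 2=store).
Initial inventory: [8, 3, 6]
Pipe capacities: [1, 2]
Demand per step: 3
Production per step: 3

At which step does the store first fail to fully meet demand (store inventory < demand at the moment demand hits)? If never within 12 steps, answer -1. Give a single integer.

Step 1: demand=3,sold=3 ship[1->2]=2 ship[0->1]=1 prod=3 -> [10 2 5]
Step 2: demand=3,sold=3 ship[1->2]=2 ship[0->1]=1 prod=3 -> [12 1 4]
Step 3: demand=3,sold=3 ship[1->2]=1 ship[0->1]=1 prod=3 -> [14 1 2]
Step 4: demand=3,sold=2 ship[1->2]=1 ship[0->1]=1 prod=3 -> [16 1 1]
Step 5: demand=3,sold=1 ship[1->2]=1 ship[0->1]=1 prod=3 -> [18 1 1]
Step 6: demand=3,sold=1 ship[1->2]=1 ship[0->1]=1 prod=3 -> [20 1 1]
Step 7: demand=3,sold=1 ship[1->2]=1 ship[0->1]=1 prod=3 -> [22 1 1]
Step 8: demand=3,sold=1 ship[1->2]=1 ship[0->1]=1 prod=3 -> [24 1 1]
Step 9: demand=3,sold=1 ship[1->2]=1 ship[0->1]=1 prod=3 -> [26 1 1]
Step 10: demand=3,sold=1 ship[1->2]=1 ship[0->1]=1 prod=3 -> [28 1 1]
Step 11: demand=3,sold=1 ship[1->2]=1 ship[0->1]=1 prod=3 -> [30 1 1]
Step 12: demand=3,sold=1 ship[1->2]=1 ship[0->1]=1 prod=3 -> [32 1 1]
First stockout at step 4

4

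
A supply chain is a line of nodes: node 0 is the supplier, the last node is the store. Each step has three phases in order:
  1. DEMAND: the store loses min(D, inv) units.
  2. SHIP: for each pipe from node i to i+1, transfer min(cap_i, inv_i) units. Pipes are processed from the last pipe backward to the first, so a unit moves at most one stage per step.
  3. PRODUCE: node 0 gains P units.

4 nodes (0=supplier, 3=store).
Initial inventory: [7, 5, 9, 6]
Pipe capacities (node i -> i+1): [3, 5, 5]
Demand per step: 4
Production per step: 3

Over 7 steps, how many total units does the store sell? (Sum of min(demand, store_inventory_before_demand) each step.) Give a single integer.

Step 1: sold=4 (running total=4) -> [7 3 9 7]
Step 2: sold=4 (running total=8) -> [7 3 7 8]
Step 3: sold=4 (running total=12) -> [7 3 5 9]
Step 4: sold=4 (running total=16) -> [7 3 3 10]
Step 5: sold=4 (running total=20) -> [7 3 3 9]
Step 6: sold=4 (running total=24) -> [7 3 3 8]
Step 7: sold=4 (running total=28) -> [7 3 3 7]

Answer: 28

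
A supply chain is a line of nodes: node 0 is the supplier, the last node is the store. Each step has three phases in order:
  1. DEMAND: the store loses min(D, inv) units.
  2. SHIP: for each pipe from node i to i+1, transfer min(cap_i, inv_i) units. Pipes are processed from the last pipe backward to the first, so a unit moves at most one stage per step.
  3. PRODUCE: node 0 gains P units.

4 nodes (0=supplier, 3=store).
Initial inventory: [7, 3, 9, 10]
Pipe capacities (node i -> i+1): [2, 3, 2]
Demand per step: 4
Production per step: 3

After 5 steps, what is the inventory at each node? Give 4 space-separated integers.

Step 1: demand=4,sold=4 ship[2->3]=2 ship[1->2]=3 ship[0->1]=2 prod=3 -> inv=[8 2 10 8]
Step 2: demand=4,sold=4 ship[2->3]=2 ship[1->2]=2 ship[0->1]=2 prod=3 -> inv=[9 2 10 6]
Step 3: demand=4,sold=4 ship[2->3]=2 ship[1->2]=2 ship[0->1]=2 prod=3 -> inv=[10 2 10 4]
Step 4: demand=4,sold=4 ship[2->3]=2 ship[1->2]=2 ship[0->1]=2 prod=3 -> inv=[11 2 10 2]
Step 5: demand=4,sold=2 ship[2->3]=2 ship[1->2]=2 ship[0->1]=2 prod=3 -> inv=[12 2 10 2]

12 2 10 2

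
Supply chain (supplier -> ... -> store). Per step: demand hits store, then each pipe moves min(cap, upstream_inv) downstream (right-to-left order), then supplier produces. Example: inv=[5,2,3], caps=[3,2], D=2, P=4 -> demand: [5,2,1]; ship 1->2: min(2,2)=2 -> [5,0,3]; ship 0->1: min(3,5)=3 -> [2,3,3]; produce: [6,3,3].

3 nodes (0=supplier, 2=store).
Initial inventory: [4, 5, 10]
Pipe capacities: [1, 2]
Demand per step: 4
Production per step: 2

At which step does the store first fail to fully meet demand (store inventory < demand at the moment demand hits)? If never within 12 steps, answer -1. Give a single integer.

Step 1: demand=4,sold=4 ship[1->2]=2 ship[0->1]=1 prod=2 -> [5 4 8]
Step 2: demand=4,sold=4 ship[1->2]=2 ship[0->1]=1 prod=2 -> [6 3 6]
Step 3: demand=4,sold=4 ship[1->2]=2 ship[0->1]=1 prod=2 -> [7 2 4]
Step 4: demand=4,sold=4 ship[1->2]=2 ship[0->1]=1 prod=2 -> [8 1 2]
Step 5: demand=4,sold=2 ship[1->2]=1 ship[0->1]=1 prod=2 -> [9 1 1]
Step 6: demand=4,sold=1 ship[1->2]=1 ship[0->1]=1 prod=2 -> [10 1 1]
Step 7: demand=4,sold=1 ship[1->2]=1 ship[0->1]=1 prod=2 -> [11 1 1]
Step 8: demand=4,sold=1 ship[1->2]=1 ship[0->1]=1 prod=2 -> [12 1 1]
Step 9: demand=4,sold=1 ship[1->2]=1 ship[0->1]=1 prod=2 -> [13 1 1]
Step 10: demand=4,sold=1 ship[1->2]=1 ship[0->1]=1 prod=2 -> [14 1 1]
Step 11: demand=4,sold=1 ship[1->2]=1 ship[0->1]=1 prod=2 -> [15 1 1]
Step 12: demand=4,sold=1 ship[1->2]=1 ship[0->1]=1 prod=2 -> [16 1 1]
First stockout at step 5

5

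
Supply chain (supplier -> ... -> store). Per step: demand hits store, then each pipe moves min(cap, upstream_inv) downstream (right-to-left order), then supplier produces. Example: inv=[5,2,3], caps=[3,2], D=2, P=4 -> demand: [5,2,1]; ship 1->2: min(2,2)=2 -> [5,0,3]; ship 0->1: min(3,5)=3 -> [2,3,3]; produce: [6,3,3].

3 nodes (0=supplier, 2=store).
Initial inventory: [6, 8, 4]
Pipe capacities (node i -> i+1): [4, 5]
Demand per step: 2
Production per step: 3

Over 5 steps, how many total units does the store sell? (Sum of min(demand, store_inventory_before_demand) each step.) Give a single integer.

Answer: 10

Derivation:
Step 1: sold=2 (running total=2) -> [5 7 7]
Step 2: sold=2 (running total=4) -> [4 6 10]
Step 3: sold=2 (running total=6) -> [3 5 13]
Step 4: sold=2 (running total=8) -> [3 3 16]
Step 5: sold=2 (running total=10) -> [3 3 17]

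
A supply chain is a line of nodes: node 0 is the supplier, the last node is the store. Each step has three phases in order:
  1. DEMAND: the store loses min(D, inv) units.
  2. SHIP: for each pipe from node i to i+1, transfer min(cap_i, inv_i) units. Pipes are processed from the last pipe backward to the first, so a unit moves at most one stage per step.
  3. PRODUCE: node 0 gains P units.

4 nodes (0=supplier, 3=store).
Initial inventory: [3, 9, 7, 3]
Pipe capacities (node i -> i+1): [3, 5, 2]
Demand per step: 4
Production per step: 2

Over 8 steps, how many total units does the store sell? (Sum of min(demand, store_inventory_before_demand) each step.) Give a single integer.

Answer: 17

Derivation:
Step 1: sold=3 (running total=3) -> [2 7 10 2]
Step 2: sold=2 (running total=5) -> [2 4 13 2]
Step 3: sold=2 (running total=7) -> [2 2 15 2]
Step 4: sold=2 (running total=9) -> [2 2 15 2]
Step 5: sold=2 (running total=11) -> [2 2 15 2]
Step 6: sold=2 (running total=13) -> [2 2 15 2]
Step 7: sold=2 (running total=15) -> [2 2 15 2]
Step 8: sold=2 (running total=17) -> [2 2 15 2]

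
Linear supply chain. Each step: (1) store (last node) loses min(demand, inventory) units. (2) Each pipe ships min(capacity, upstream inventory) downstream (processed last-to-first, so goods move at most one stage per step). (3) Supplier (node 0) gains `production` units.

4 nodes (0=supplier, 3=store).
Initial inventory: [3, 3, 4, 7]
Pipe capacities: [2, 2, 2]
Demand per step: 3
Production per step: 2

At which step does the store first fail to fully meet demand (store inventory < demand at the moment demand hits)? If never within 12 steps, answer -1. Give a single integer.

Step 1: demand=3,sold=3 ship[2->3]=2 ship[1->2]=2 ship[0->1]=2 prod=2 -> [3 3 4 6]
Step 2: demand=3,sold=3 ship[2->3]=2 ship[1->2]=2 ship[0->1]=2 prod=2 -> [3 3 4 5]
Step 3: demand=3,sold=3 ship[2->3]=2 ship[1->2]=2 ship[0->1]=2 prod=2 -> [3 3 4 4]
Step 4: demand=3,sold=3 ship[2->3]=2 ship[1->2]=2 ship[0->1]=2 prod=2 -> [3 3 4 3]
Step 5: demand=3,sold=3 ship[2->3]=2 ship[1->2]=2 ship[0->1]=2 prod=2 -> [3 3 4 2]
Step 6: demand=3,sold=2 ship[2->3]=2 ship[1->2]=2 ship[0->1]=2 prod=2 -> [3 3 4 2]
Step 7: demand=3,sold=2 ship[2->3]=2 ship[1->2]=2 ship[0->1]=2 prod=2 -> [3 3 4 2]
Step 8: demand=3,sold=2 ship[2->3]=2 ship[1->2]=2 ship[0->1]=2 prod=2 -> [3 3 4 2]
Step 9: demand=3,sold=2 ship[2->3]=2 ship[1->2]=2 ship[0->1]=2 prod=2 -> [3 3 4 2]
Step 10: demand=3,sold=2 ship[2->3]=2 ship[1->2]=2 ship[0->1]=2 prod=2 -> [3 3 4 2]
Step 11: demand=3,sold=2 ship[2->3]=2 ship[1->2]=2 ship[0->1]=2 prod=2 -> [3 3 4 2]
Step 12: demand=3,sold=2 ship[2->3]=2 ship[1->2]=2 ship[0->1]=2 prod=2 -> [3 3 4 2]
First stockout at step 6

6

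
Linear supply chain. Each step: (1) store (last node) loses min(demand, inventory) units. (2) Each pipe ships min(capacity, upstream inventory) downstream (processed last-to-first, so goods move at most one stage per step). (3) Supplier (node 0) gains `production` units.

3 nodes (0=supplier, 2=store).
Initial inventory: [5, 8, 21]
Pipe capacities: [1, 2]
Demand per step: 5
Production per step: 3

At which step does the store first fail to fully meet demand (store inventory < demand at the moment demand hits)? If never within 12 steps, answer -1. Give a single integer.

Step 1: demand=5,sold=5 ship[1->2]=2 ship[0->1]=1 prod=3 -> [7 7 18]
Step 2: demand=5,sold=5 ship[1->2]=2 ship[0->1]=1 prod=3 -> [9 6 15]
Step 3: demand=5,sold=5 ship[1->2]=2 ship[0->1]=1 prod=3 -> [11 5 12]
Step 4: demand=5,sold=5 ship[1->2]=2 ship[0->1]=1 prod=3 -> [13 4 9]
Step 5: demand=5,sold=5 ship[1->2]=2 ship[0->1]=1 prod=3 -> [15 3 6]
Step 6: demand=5,sold=5 ship[1->2]=2 ship[0->1]=1 prod=3 -> [17 2 3]
Step 7: demand=5,sold=3 ship[1->2]=2 ship[0->1]=1 prod=3 -> [19 1 2]
Step 8: demand=5,sold=2 ship[1->2]=1 ship[0->1]=1 prod=3 -> [21 1 1]
Step 9: demand=5,sold=1 ship[1->2]=1 ship[0->1]=1 prod=3 -> [23 1 1]
Step 10: demand=5,sold=1 ship[1->2]=1 ship[0->1]=1 prod=3 -> [25 1 1]
Step 11: demand=5,sold=1 ship[1->2]=1 ship[0->1]=1 prod=3 -> [27 1 1]
Step 12: demand=5,sold=1 ship[1->2]=1 ship[0->1]=1 prod=3 -> [29 1 1]
First stockout at step 7

7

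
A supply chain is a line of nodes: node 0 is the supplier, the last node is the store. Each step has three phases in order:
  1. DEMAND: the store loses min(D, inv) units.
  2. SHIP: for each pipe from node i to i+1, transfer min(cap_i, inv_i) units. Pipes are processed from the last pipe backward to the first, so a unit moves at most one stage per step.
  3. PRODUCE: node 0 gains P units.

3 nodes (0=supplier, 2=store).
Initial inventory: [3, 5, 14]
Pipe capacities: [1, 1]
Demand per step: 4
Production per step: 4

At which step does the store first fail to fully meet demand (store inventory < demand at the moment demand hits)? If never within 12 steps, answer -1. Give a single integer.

Step 1: demand=4,sold=4 ship[1->2]=1 ship[0->1]=1 prod=4 -> [6 5 11]
Step 2: demand=4,sold=4 ship[1->2]=1 ship[0->1]=1 prod=4 -> [9 5 8]
Step 3: demand=4,sold=4 ship[1->2]=1 ship[0->1]=1 prod=4 -> [12 5 5]
Step 4: demand=4,sold=4 ship[1->2]=1 ship[0->1]=1 prod=4 -> [15 5 2]
Step 5: demand=4,sold=2 ship[1->2]=1 ship[0->1]=1 prod=4 -> [18 5 1]
Step 6: demand=4,sold=1 ship[1->2]=1 ship[0->1]=1 prod=4 -> [21 5 1]
Step 7: demand=4,sold=1 ship[1->2]=1 ship[0->1]=1 prod=4 -> [24 5 1]
Step 8: demand=4,sold=1 ship[1->2]=1 ship[0->1]=1 prod=4 -> [27 5 1]
Step 9: demand=4,sold=1 ship[1->2]=1 ship[0->1]=1 prod=4 -> [30 5 1]
Step 10: demand=4,sold=1 ship[1->2]=1 ship[0->1]=1 prod=4 -> [33 5 1]
Step 11: demand=4,sold=1 ship[1->2]=1 ship[0->1]=1 prod=4 -> [36 5 1]
Step 12: demand=4,sold=1 ship[1->2]=1 ship[0->1]=1 prod=4 -> [39 5 1]
First stockout at step 5

5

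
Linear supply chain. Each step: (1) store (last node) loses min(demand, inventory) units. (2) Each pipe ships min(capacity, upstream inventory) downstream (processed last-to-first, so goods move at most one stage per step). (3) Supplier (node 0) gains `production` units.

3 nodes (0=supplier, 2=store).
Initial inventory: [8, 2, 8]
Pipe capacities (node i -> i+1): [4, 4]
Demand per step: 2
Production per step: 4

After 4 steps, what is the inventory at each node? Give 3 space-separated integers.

Step 1: demand=2,sold=2 ship[1->2]=2 ship[0->1]=4 prod=4 -> inv=[8 4 8]
Step 2: demand=2,sold=2 ship[1->2]=4 ship[0->1]=4 prod=4 -> inv=[8 4 10]
Step 3: demand=2,sold=2 ship[1->2]=4 ship[0->1]=4 prod=4 -> inv=[8 4 12]
Step 4: demand=2,sold=2 ship[1->2]=4 ship[0->1]=4 prod=4 -> inv=[8 4 14]

8 4 14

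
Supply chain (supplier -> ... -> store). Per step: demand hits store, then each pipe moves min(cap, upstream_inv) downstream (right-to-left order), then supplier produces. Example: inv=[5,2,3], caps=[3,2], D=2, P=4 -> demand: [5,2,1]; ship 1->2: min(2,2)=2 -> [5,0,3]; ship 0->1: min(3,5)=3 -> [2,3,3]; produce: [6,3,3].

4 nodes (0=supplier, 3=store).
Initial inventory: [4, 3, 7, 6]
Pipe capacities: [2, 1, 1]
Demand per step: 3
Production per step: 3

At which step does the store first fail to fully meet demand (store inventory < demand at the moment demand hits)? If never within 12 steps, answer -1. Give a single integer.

Step 1: demand=3,sold=3 ship[2->3]=1 ship[1->2]=1 ship[0->1]=2 prod=3 -> [5 4 7 4]
Step 2: demand=3,sold=3 ship[2->3]=1 ship[1->2]=1 ship[0->1]=2 prod=3 -> [6 5 7 2]
Step 3: demand=3,sold=2 ship[2->3]=1 ship[1->2]=1 ship[0->1]=2 prod=3 -> [7 6 7 1]
Step 4: demand=3,sold=1 ship[2->3]=1 ship[1->2]=1 ship[0->1]=2 prod=3 -> [8 7 7 1]
Step 5: demand=3,sold=1 ship[2->3]=1 ship[1->2]=1 ship[0->1]=2 prod=3 -> [9 8 7 1]
Step 6: demand=3,sold=1 ship[2->3]=1 ship[1->2]=1 ship[0->1]=2 prod=3 -> [10 9 7 1]
Step 7: demand=3,sold=1 ship[2->3]=1 ship[1->2]=1 ship[0->1]=2 prod=3 -> [11 10 7 1]
Step 8: demand=3,sold=1 ship[2->3]=1 ship[1->2]=1 ship[0->1]=2 prod=3 -> [12 11 7 1]
Step 9: demand=3,sold=1 ship[2->3]=1 ship[1->2]=1 ship[0->1]=2 prod=3 -> [13 12 7 1]
Step 10: demand=3,sold=1 ship[2->3]=1 ship[1->2]=1 ship[0->1]=2 prod=3 -> [14 13 7 1]
Step 11: demand=3,sold=1 ship[2->3]=1 ship[1->2]=1 ship[0->1]=2 prod=3 -> [15 14 7 1]
Step 12: demand=3,sold=1 ship[2->3]=1 ship[1->2]=1 ship[0->1]=2 prod=3 -> [16 15 7 1]
First stockout at step 3

3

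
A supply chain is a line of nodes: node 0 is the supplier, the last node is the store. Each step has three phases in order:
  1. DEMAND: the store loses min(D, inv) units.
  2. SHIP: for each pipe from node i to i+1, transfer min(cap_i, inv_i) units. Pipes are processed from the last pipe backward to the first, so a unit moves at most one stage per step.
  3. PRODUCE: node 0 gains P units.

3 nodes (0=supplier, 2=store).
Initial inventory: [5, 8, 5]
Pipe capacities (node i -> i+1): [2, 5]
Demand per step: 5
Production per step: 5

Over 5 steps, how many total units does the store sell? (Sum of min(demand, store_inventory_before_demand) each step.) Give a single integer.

Step 1: sold=5 (running total=5) -> [8 5 5]
Step 2: sold=5 (running total=10) -> [11 2 5]
Step 3: sold=5 (running total=15) -> [14 2 2]
Step 4: sold=2 (running total=17) -> [17 2 2]
Step 5: sold=2 (running total=19) -> [20 2 2]

Answer: 19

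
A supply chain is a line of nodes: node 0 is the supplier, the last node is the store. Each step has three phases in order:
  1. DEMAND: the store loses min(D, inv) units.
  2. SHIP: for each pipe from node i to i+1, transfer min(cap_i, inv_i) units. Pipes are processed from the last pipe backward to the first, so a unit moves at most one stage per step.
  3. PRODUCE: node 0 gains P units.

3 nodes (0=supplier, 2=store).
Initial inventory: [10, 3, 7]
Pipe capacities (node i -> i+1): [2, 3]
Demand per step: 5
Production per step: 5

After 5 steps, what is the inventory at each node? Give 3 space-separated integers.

Step 1: demand=5,sold=5 ship[1->2]=3 ship[0->1]=2 prod=5 -> inv=[13 2 5]
Step 2: demand=5,sold=5 ship[1->2]=2 ship[0->1]=2 prod=5 -> inv=[16 2 2]
Step 3: demand=5,sold=2 ship[1->2]=2 ship[0->1]=2 prod=5 -> inv=[19 2 2]
Step 4: demand=5,sold=2 ship[1->2]=2 ship[0->1]=2 prod=5 -> inv=[22 2 2]
Step 5: demand=5,sold=2 ship[1->2]=2 ship[0->1]=2 prod=5 -> inv=[25 2 2]

25 2 2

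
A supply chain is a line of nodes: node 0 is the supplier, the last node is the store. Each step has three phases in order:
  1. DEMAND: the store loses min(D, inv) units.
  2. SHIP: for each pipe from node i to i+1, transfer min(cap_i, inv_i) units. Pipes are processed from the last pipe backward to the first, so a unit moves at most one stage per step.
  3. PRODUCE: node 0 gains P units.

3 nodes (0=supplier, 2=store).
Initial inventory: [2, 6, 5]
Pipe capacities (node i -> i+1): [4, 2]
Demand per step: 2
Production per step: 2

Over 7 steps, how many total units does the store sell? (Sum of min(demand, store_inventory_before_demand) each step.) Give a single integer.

Answer: 14

Derivation:
Step 1: sold=2 (running total=2) -> [2 6 5]
Step 2: sold=2 (running total=4) -> [2 6 5]
Step 3: sold=2 (running total=6) -> [2 6 5]
Step 4: sold=2 (running total=8) -> [2 6 5]
Step 5: sold=2 (running total=10) -> [2 6 5]
Step 6: sold=2 (running total=12) -> [2 6 5]
Step 7: sold=2 (running total=14) -> [2 6 5]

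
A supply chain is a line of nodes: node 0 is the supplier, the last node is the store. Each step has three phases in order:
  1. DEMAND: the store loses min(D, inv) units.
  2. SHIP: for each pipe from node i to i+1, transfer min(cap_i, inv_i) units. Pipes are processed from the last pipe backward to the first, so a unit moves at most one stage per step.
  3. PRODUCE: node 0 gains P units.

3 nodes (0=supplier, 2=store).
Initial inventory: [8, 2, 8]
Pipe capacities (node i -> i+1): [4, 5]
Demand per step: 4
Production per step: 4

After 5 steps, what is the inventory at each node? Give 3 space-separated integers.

Step 1: demand=4,sold=4 ship[1->2]=2 ship[0->1]=4 prod=4 -> inv=[8 4 6]
Step 2: demand=4,sold=4 ship[1->2]=4 ship[0->1]=4 prod=4 -> inv=[8 4 6]
Step 3: demand=4,sold=4 ship[1->2]=4 ship[0->1]=4 prod=4 -> inv=[8 4 6]
Step 4: demand=4,sold=4 ship[1->2]=4 ship[0->1]=4 prod=4 -> inv=[8 4 6]
Step 5: demand=4,sold=4 ship[1->2]=4 ship[0->1]=4 prod=4 -> inv=[8 4 6]

8 4 6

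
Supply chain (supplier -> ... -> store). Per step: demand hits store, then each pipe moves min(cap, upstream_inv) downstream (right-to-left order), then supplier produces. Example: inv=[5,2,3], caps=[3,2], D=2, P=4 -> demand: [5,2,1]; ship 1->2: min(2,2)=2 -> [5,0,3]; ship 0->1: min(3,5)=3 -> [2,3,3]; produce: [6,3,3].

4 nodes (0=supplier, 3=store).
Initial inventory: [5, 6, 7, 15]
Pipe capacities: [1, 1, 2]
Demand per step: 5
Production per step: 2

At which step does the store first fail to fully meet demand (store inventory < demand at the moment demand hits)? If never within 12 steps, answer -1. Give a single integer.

Step 1: demand=5,sold=5 ship[2->3]=2 ship[1->2]=1 ship[0->1]=1 prod=2 -> [6 6 6 12]
Step 2: demand=5,sold=5 ship[2->3]=2 ship[1->2]=1 ship[0->1]=1 prod=2 -> [7 6 5 9]
Step 3: demand=5,sold=5 ship[2->3]=2 ship[1->2]=1 ship[0->1]=1 prod=2 -> [8 6 4 6]
Step 4: demand=5,sold=5 ship[2->3]=2 ship[1->2]=1 ship[0->1]=1 prod=2 -> [9 6 3 3]
Step 5: demand=5,sold=3 ship[2->3]=2 ship[1->2]=1 ship[0->1]=1 prod=2 -> [10 6 2 2]
Step 6: demand=5,sold=2 ship[2->3]=2 ship[1->2]=1 ship[0->1]=1 prod=2 -> [11 6 1 2]
Step 7: demand=5,sold=2 ship[2->3]=1 ship[1->2]=1 ship[0->1]=1 prod=2 -> [12 6 1 1]
Step 8: demand=5,sold=1 ship[2->3]=1 ship[1->2]=1 ship[0->1]=1 prod=2 -> [13 6 1 1]
Step 9: demand=5,sold=1 ship[2->3]=1 ship[1->2]=1 ship[0->1]=1 prod=2 -> [14 6 1 1]
Step 10: demand=5,sold=1 ship[2->3]=1 ship[1->2]=1 ship[0->1]=1 prod=2 -> [15 6 1 1]
Step 11: demand=5,sold=1 ship[2->3]=1 ship[1->2]=1 ship[0->1]=1 prod=2 -> [16 6 1 1]
Step 12: demand=5,sold=1 ship[2->3]=1 ship[1->2]=1 ship[0->1]=1 prod=2 -> [17 6 1 1]
First stockout at step 5

5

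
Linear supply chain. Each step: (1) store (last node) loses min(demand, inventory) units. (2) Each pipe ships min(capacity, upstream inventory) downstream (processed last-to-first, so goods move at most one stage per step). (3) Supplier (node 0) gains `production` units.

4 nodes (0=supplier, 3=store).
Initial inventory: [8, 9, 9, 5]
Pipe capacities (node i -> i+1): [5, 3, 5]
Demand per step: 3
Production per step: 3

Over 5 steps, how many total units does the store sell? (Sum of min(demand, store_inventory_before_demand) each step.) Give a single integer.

Answer: 15

Derivation:
Step 1: sold=3 (running total=3) -> [6 11 7 7]
Step 2: sold=3 (running total=6) -> [4 13 5 9]
Step 3: sold=3 (running total=9) -> [3 14 3 11]
Step 4: sold=3 (running total=12) -> [3 14 3 11]
Step 5: sold=3 (running total=15) -> [3 14 3 11]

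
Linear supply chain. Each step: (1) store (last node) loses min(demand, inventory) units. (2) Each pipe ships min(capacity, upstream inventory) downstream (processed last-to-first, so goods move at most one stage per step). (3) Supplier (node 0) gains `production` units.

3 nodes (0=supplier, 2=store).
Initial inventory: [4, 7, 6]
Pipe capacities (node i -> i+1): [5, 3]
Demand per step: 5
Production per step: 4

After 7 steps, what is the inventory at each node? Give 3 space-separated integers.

Step 1: demand=5,sold=5 ship[1->2]=3 ship[0->1]=4 prod=4 -> inv=[4 8 4]
Step 2: demand=5,sold=4 ship[1->2]=3 ship[0->1]=4 prod=4 -> inv=[4 9 3]
Step 3: demand=5,sold=3 ship[1->2]=3 ship[0->1]=4 prod=4 -> inv=[4 10 3]
Step 4: demand=5,sold=3 ship[1->2]=3 ship[0->1]=4 prod=4 -> inv=[4 11 3]
Step 5: demand=5,sold=3 ship[1->2]=3 ship[0->1]=4 prod=4 -> inv=[4 12 3]
Step 6: demand=5,sold=3 ship[1->2]=3 ship[0->1]=4 prod=4 -> inv=[4 13 3]
Step 7: demand=5,sold=3 ship[1->2]=3 ship[0->1]=4 prod=4 -> inv=[4 14 3]

4 14 3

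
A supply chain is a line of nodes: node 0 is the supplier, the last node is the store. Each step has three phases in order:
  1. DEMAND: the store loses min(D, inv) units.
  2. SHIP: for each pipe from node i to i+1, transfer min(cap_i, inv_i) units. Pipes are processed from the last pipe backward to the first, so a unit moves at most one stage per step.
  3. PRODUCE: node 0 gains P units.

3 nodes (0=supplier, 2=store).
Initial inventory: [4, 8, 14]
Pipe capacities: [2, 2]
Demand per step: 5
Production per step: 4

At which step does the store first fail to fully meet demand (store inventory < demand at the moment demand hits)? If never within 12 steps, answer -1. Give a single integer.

Step 1: demand=5,sold=5 ship[1->2]=2 ship[0->1]=2 prod=4 -> [6 8 11]
Step 2: demand=5,sold=5 ship[1->2]=2 ship[0->1]=2 prod=4 -> [8 8 8]
Step 3: demand=5,sold=5 ship[1->2]=2 ship[0->1]=2 prod=4 -> [10 8 5]
Step 4: demand=5,sold=5 ship[1->2]=2 ship[0->1]=2 prod=4 -> [12 8 2]
Step 5: demand=5,sold=2 ship[1->2]=2 ship[0->1]=2 prod=4 -> [14 8 2]
Step 6: demand=5,sold=2 ship[1->2]=2 ship[0->1]=2 prod=4 -> [16 8 2]
Step 7: demand=5,sold=2 ship[1->2]=2 ship[0->1]=2 prod=4 -> [18 8 2]
Step 8: demand=5,sold=2 ship[1->2]=2 ship[0->1]=2 prod=4 -> [20 8 2]
Step 9: demand=5,sold=2 ship[1->2]=2 ship[0->1]=2 prod=4 -> [22 8 2]
Step 10: demand=5,sold=2 ship[1->2]=2 ship[0->1]=2 prod=4 -> [24 8 2]
Step 11: demand=5,sold=2 ship[1->2]=2 ship[0->1]=2 prod=4 -> [26 8 2]
Step 12: demand=5,sold=2 ship[1->2]=2 ship[0->1]=2 prod=4 -> [28 8 2]
First stockout at step 5

5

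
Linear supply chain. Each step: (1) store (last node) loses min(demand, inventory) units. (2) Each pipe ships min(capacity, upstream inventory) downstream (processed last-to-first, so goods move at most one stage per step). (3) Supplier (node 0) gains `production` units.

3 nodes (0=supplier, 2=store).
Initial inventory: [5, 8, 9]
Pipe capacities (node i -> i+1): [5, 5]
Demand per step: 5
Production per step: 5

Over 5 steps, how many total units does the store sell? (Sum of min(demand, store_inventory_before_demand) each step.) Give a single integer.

Answer: 25

Derivation:
Step 1: sold=5 (running total=5) -> [5 8 9]
Step 2: sold=5 (running total=10) -> [5 8 9]
Step 3: sold=5 (running total=15) -> [5 8 9]
Step 4: sold=5 (running total=20) -> [5 8 9]
Step 5: sold=5 (running total=25) -> [5 8 9]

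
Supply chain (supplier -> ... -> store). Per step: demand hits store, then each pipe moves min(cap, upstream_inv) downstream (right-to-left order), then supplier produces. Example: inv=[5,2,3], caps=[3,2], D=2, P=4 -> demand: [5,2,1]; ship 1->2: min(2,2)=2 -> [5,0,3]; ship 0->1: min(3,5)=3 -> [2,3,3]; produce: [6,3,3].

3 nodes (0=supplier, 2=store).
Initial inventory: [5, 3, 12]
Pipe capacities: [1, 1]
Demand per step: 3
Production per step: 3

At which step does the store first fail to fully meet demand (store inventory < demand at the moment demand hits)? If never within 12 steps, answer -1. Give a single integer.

Step 1: demand=3,sold=3 ship[1->2]=1 ship[0->1]=1 prod=3 -> [7 3 10]
Step 2: demand=3,sold=3 ship[1->2]=1 ship[0->1]=1 prod=3 -> [9 3 8]
Step 3: demand=3,sold=3 ship[1->2]=1 ship[0->1]=1 prod=3 -> [11 3 6]
Step 4: demand=3,sold=3 ship[1->2]=1 ship[0->1]=1 prod=3 -> [13 3 4]
Step 5: demand=3,sold=3 ship[1->2]=1 ship[0->1]=1 prod=3 -> [15 3 2]
Step 6: demand=3,sold=2 ship[1->2]=1 ship[0->1]=1 prod=3 -> [17 3 1]
Step 7: demand=3,sold=1 ship[1->2]=1 ship[0->1]=1 prod=3 -> [19 3 1]
Step 8: demand=3,sold=1 ship[1->2]=1 ship[0->1]=1 prod=3 -> [21 3 1]
Step 9: demand=3,sold=1 ship[1->2]=1 ship[0->1]=1 prod=3 -> [23 3 1]
Step 10: demand=3,sold=1 ship[1->2]=1 ship[0->1]=1 prod=3 -> [25 3 1]
Step 11: demand=3,sold=1 ship[1->2]=1 ship[0->1]=1 prod=3 -> [27 3 1]
Step 12: demand=3,sold=1 ship[1->2]=1 ship[0->1]=1 prod=3 -> [29 3 1]
First stockout at step 6

6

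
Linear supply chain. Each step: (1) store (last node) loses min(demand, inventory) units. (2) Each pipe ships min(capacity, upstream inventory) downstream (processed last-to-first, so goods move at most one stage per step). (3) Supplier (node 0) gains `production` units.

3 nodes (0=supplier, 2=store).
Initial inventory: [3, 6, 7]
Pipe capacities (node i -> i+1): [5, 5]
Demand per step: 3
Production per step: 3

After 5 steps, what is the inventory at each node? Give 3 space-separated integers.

Step 1: demand=3,sold=3 ship[1->2]=5 ship[0->1]=3 prod=3 -> inv=[3 4 9]
Step 2: demand=3,sold=3 ship[1->2]=4 ship[0->1]=3 prod=3 -> inv=[3 3 10]
Step 3: demand=3,sold=3 ship[1->2]=3 ship[0->1]=3 prod=3 -> inv=[3 3 10]
Step 4: demand=3,sold=3 ship[1->2]=3 ship[0->1]=3 prod=3 -> inv=[3 3 10]
Step 5: demand=3,sold=3 ship[1->2]=3 ship[0->1]=3 prod=3 -> inv=[3 3 10]

3 3 10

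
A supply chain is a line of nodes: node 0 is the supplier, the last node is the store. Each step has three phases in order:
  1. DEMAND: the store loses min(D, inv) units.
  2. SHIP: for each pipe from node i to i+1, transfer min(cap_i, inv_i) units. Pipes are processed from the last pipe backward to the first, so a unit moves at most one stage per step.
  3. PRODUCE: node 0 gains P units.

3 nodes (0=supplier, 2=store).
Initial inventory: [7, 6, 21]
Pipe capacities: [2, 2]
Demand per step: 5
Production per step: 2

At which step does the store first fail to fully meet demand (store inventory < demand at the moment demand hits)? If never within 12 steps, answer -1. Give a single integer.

Step 1: demand=5,sold=5 ship[1->2]=2 ship[0->1]=2 prod=2 -> [7 6 18]
Step 2: demand=5,sold=5 ship[1->2]=2 ship[0->1]=2 prod=2 -> [7 6 15]
Step 3: demand=5,sold=5 ship[1->2]=2 ship[0->1]=2 prod=2 -> [7 6 12]
Step 4: demand=5,sold=5 ship[1->2]=2 ship[0->1]=2 prod=2 -> [7 6 9]
Step 5: demand=5,sold=5 ship[1->2]=2 ship[0->1]=2 prod=2 -> [7 6 6]
Step 6: demand=5,sold=5 ship[1->2]=2 ship[0->1]=2 prod=2 -> [7 6 3]
Step 7: demand=5,sold=3 ship[1->2]=2 ship[0->1]=2 prod=2 -> [7 6 2]
Step 8: demand=5,sold=2 ship[1->2]=2 ship[0->1]=2 prod=2 -> [7 6 2]
Step 9: demand=5,sold=2 ship[1->2]=2 ship[0->1]=2 prod=2 -> [7 6 2]
Step 10: demand=5,sold=2 ship[1->2]=2 ship[0->1]=2 prod=2 -> [7 6 2]
Step 11: demand=5,sold=2 ship[1->2]=2 ship[0->1]=2 prod=2 -> [7 6 2]
Step 12: demand=5,sold=2 ship[1->2]=2 ship[0->1]=2 prod=2 -> [7 6 2]
First stockout at step 7

7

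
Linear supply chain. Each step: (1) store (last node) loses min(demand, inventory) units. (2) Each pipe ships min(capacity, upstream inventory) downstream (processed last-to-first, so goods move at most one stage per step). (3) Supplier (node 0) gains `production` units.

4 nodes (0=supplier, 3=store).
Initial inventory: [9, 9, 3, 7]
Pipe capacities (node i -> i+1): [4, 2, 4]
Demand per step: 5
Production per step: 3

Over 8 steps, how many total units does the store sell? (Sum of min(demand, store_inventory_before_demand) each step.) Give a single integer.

Answer: 22

Derivation:
Step 1: sold=5 (running total=5) -> [8 11 2 5]
Step 2: sold=5 (running total=10) -> [7 13 2 2]
Step 3: sold=2 (running total=12) -> [6 15 2 2]
Step 4: sold=2 (running total=14) -> [5 17 2 2]
Step 5: sold=2 (running total=16) -> [4 19 2 2]
Step 6: sold=2 (running total=18) -> [3 21 2 2]
Step 7: sold=2 (running total=20) -> [3 22 2 2]
Step 8: sold=2 (running total=22) -> [3 23 2 2]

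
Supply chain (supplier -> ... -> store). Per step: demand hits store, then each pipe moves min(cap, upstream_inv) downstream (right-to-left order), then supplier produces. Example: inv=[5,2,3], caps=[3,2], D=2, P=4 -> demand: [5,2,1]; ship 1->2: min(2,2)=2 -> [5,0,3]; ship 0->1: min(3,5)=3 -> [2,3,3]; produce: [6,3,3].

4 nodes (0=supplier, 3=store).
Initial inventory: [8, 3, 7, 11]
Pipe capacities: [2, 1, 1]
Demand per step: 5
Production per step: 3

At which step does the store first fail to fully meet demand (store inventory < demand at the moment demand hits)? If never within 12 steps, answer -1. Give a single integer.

Step 1: demand=5,sold=5 ship[2->3]=1 ship[1->2]=1 ship[0->1]=2 prod=3 -> [9 4 7 7]
Step 2: demand=5,sold=5 ship[2->3]=1 ship[1->2]=1 ship[0->1]=2 prod=3 -> [10 5 7 3]
Step 3: demand=5,sold=3 ship[2->3]=1 ship[1->2]=1 ship[0->1]=2 prod=3 -> [11 6 7 1]
Step 4: demand=5,sold=1 ship[2->3]=1 ship[1->2]=1 ship[0->1]=2 prod=3 -> [12 7 7 1]
Step 5: demand=5,sold=1 ship[2->3]=1 ship[1->2]=1 ship[0->1]=2 prod=3 -> [13 8 7 1]
Step 6: demand=5,sold=1 ship[2->3]=1 ship[1->2]=1 ship[0->1]=2 prod=3 -> [14 9 7 1]
Step 7: demand=5,sold=1 ship[2->3]=1 ship[1->2]=1 ship[0->1]=2 prod=3 -> [15 10 7 1]
Step 8: demand=5,sold=1 ship[2->3]=1 ship[1->2]=1 ship[0->1]=2 prod=3 -> [16 11 7 1]
Step 9: demand=5,sold=1 ship[2->3]=1 ship[1->2]=1 ship[0->1]=2 prod=3 -> [17 12 7 1]
Step 10: demand=5,sold=1 ship[2->3]=1 ship[1->2]=1 ship[0->1]=2 prod=3 -> [18 13 7 1]
Step 11: demand=5,sold=1 ship[2->3]=1 ship[1->2]=1 ship[0->1]=2 prod=3 -> [19 14 7 1]
Step 12: demand=5,sold=1 ship[2->3]=1 ship[1->2]=1 ship[0->1]=2 prod=3 -> [20 15 7 1]
First stockout at step 3

3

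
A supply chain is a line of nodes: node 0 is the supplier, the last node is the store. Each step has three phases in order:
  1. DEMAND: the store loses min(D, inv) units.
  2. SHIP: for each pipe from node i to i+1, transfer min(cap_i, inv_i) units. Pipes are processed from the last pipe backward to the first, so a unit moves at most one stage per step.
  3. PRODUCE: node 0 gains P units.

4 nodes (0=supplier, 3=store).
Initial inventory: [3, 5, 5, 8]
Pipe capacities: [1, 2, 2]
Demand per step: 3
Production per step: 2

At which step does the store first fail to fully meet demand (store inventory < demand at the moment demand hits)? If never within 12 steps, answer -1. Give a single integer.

Step 1: demand=3,sold=3 ship[2->3]=2 ship[1->2]=2 ship[0->1]=1 prod=2 -> [4 4 5 7]
Step 2: demand=3,sold=3 ship[2->3]=2 ship[1->2]=2 ship[0->1]=1 prod=2 -> [5 3 5 6]
Step 3: demand=3,sold=3 ship[2->3]=2 ship[1->2]=2 ship[0->1]=1 prod=2 -> [6 2 5 5]
Step 4: demand=3,sold=3 ship[2->3]=2 ship[1->2]=2 ship[0->1]=1 prod=2 -> [7 1 5 4]
Step 5: demand=3,sold=3 ship[2->3]=2 ship[1->2]=1 ship[0->1]=1 prod=2 -> [8 1 4 3]
Step 6: demand=3,sold=3 ship[2->3]=2 ship[1->2]=1 ship[0->1]=1 prod=2 -> [9 1 3 2]
Step 7: demand=3,sold=2 ship[2->3]=2 ship[1->2]=1 ship[0->1]=1 prod=2 -> [10 1 2 2]
Step 8: demand=3,sold=2 ship[2->3]=2 ship[1->2]=1 ship[0->1]=1 prod=2 -> [11 1 1 2]
Step 9: demand=3,sold=2 ship[2->3]=1 ship[1->2]=1 ship[0->1]=1 prod=2 -> [12 1 1 1]
Step 10: demand=3,sold=1 ship[2->3]=1 ship[1->2]=1 ship[0->1]=1 prod=2 -> [13 1 1 1]
Step 11: demand=3,sold=1 ship[2->3]=1 ship[1->2]=1 ship[0->1]=1 prod=2 -> [14 1 1 1]
Step 12: demand=3,sold=1 ship[2->3]=1 ship[1->2]=1 ship[0->1]=1 prod=2 -> [15 1 1 1]
First stockout at step 7

7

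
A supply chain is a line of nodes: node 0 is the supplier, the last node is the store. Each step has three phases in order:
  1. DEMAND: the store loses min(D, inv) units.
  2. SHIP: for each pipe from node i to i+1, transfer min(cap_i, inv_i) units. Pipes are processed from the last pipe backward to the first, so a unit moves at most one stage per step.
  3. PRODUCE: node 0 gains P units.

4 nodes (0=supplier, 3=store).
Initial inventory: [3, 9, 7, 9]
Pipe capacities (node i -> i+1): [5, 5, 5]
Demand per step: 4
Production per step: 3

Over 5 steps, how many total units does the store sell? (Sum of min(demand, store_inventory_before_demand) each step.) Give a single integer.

Answer: 20

Derivation:
Step 1: sold=4 (running total=4) -> [3 7 7 10]
Step 2: sold=4 (running total=8) -> [3 5 7 11]
Step 3: sold=4 (running total=12) -> [3 3 7 12]
Step 4: sold=4 (running total=16) -> [3 3 5 13]
Step 5: sold=4 (running total=20) -> [3 3 3 14]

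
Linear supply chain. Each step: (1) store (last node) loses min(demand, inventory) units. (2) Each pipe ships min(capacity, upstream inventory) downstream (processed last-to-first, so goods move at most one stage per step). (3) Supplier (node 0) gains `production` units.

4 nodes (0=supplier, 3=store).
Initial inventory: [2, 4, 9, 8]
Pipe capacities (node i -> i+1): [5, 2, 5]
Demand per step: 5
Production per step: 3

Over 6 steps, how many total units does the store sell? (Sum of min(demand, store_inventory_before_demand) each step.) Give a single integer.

Step 1: sold=5 (running total=5) -> [3 4 6 8]
Step 2: sold=5 (running total=10) -> [3 5 3 8]
Step 3: sold=5 (running total=15) -> [3 6 2 6]
Step 4: sold=5 (running total=20) -> [3 7 2 3]
Step 5: sold=3 (running total=23) -> [3 8 2 2]
Step 6: sold=2 (running total=25) -> [3 9 2 2]

Answer: 25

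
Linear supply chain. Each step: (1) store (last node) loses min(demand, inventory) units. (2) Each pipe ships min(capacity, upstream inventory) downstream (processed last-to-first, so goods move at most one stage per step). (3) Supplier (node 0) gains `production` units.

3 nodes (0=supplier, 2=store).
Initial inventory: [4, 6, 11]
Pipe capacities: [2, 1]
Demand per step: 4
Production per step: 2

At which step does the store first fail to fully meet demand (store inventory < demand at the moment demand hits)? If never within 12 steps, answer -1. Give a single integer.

Step 1: demand=4,sold=4 ship[1->2]=1 ship[0->1]=2 prod=2 -> [4 7 8]
Step 2: demand=4,sold=4 ship[1->2]=1 ship[0->1]=2 prod=2 -> [4 8 5]
Step 3: demand=4,sold=4 ship[1->2]=1 ship[0->1]=2 prod=2 -> [4 9 2]
Step 4: demand=4,sold=2 ship[1->2]=1 ship[0->1]=2 prod=2 -> [4 10 1]
Step 5: demand=4,sold=1 ship[1->2]=1 ship[0->1]=2 prod=2 -> [4 11 1]
Step 6: demand=4,sold=1 ship[1->2]=1 ship[0->1]=2 prod=2 -> [4 12 1]
Step 7: demand=4,sold=1 ship[1->2]=1 ship[0->1]=2 prod=2 -> [4 13 1]
Step 8: demand=4,sold=1 ship[1->2]=1 ship[0->1]=2 prod=2 -> [4 14 1]
Step 9: demand=4,sold=1 ship[1->2]=1 ship[0->1]=2 prod=2 -> [4 15 1]
Step 10: demand=4,sold=1 ship[1->2]=1 ship[0->1]=2 prod=2 -> [4 16 1]
Step 11: demand=4,sold=1 ship[1->2]=1 ship[0->1]=2 prod=2 -> [4 17 1]
Step 12: demand=4,sold=1 ship[1->2]=1 ship[0->1]=2 prod=2 -> [4 18 1]
First stockout at step 4

4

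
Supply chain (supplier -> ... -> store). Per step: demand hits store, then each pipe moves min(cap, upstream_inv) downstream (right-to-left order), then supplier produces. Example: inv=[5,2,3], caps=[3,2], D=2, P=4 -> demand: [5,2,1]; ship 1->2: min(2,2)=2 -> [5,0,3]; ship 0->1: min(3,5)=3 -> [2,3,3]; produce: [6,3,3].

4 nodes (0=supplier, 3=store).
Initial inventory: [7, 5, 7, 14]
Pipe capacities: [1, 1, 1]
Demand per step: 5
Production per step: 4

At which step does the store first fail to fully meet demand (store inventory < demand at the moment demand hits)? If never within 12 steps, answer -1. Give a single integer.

Step 1: demand=5,sold=5 ship[2->3]=1 ship[1->2]=1 ship[0->1]=1 prod=4 -> [10 5 7 10]
Step 2: demand=5,sold=5 ship[2->3]=1 ship[1->2]=1 ship[0->1]=1 prod=4 -> [13 5 7 6]
Step 3: demand=5,sold=5 ship[2->3]=1 ship[1->2]=1 ship[0->1]=1 prod=4 -> [16 5 7 2]
Step 4: demand=5,sold=2 ship[2->3]=1 ship[1->2]=1 ship[0->1]=1 prod=4 -> [19 5 7 1]
Step 5: demand=5,sold=1 ship[2->3]=1 ship[1->2]=1 ship[0->1]=1 prod=4 -> [22 5 7 1]
Step 6: demand=5,sold=1 ship[2->3]=1 ship[1->2]=1 ship[0->1]=1 prod=4 -> [25 5 7 1]
Step 7: demand=5,sold=1 ship[2->3]=1 ship[1->2]=1 ship[0->1]=1 prod=4 -> [28 5 7 1]
Step 8: demand=5,sold=1 ship[2->3]=1 ship[1->2]=1 ship[0->1]=1 prod=4 -> [31 5 7 1]
Step 9: demand=5,sold=1 ship[2->3]=1 ship[1->2]=1 ship[0->1]=1 prod=4 -> [34 5 7 1]
Step 10: demand=5,sold=1 ship[2->3]=1 ship[1->2]=1 ship[0->1]=1 prod=4 -> [37 5 7 1]
Step 11: demand=5,sold=1 ship[2->3]=1 ship[1->2]=1 ship[0->1]=1 prod=4 -> [40 5 7 1]
Step 12: demand=5,sold=1 ship[2->3]=1 ship[1->2]=1 ship[0->1]=1 prod=4 -> [43 5 7 1]
First stockout at step 4

4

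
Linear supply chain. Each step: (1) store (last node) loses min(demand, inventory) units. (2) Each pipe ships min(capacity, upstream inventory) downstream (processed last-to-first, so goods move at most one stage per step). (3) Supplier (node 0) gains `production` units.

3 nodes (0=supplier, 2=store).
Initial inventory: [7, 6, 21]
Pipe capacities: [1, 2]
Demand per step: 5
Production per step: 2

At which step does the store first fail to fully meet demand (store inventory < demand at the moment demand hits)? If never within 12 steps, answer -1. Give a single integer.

Step 1: demand=5,sold=5 ship[1->2]=2 ship[0->1]=1 prod=2 -> [8 5 18]
Step 2: demand=5,sold=5 ship[1->2]=2 ship[0->1]=1 prod=2 -> [9 4 15]
Step 3: demand=5,sold=5 ship[1->2]=2 ship[0->1]=1 prod=2 -> [10 3 12]
Step 4: demand=5,sold=5 ship[1->2]=2 ship[0->1]=1 prod=2 -> [11 2 9]
Step 5: demand=5,sold=5 ship[1->2]=2 ship[0->1]=1 prod=2 -> [12 1 6]
Step 6: demand=5,sold=5 ship[1->2]=1 ship[0->1]=1 prod=2 -> [13 1 2]
Step 7: demand=5,sold=2 ship[1->2]=1 ship[0->1]=1 prod=2 -> [14 1 1]
Step 8: demand=5,sold=1 ship[1->2]=1 ship[0->1]=1 prod=2 -> [15 1 1]
Step 9: demand=5,sold=1 ship[1->2]=1 ship[0->1]=1 prod=2 -> [16 1 1]
Step 10: demand=5,sold=1 ship[1->2]=1 ship[0->1]=1 prod=2 -> [17 1 1]
Step 11: demand=5,sold=1 ship[1->2]=1 ship[0->1]=1 prod=2 -> [18 1 1]
Step 12: demand=5,sold=1 ship[1->2]=1 ship[0->1]=1 prod=2 -> [19 1 1]
First stockout at step 7

7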